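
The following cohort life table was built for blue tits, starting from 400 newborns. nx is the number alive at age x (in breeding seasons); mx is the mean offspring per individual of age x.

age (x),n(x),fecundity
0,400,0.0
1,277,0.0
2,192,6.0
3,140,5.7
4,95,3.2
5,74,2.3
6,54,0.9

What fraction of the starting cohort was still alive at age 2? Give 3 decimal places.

0.480

l_2 = n_2/n_0 = 192/400 = 0.48 → 0.480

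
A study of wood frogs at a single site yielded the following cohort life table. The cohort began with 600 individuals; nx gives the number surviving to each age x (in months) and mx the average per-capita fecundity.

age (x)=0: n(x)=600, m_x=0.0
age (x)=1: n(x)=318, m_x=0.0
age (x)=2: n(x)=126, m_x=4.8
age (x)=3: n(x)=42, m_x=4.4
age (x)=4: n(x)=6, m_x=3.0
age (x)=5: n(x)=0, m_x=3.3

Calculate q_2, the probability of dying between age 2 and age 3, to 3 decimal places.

0.667

lx = nx/n0 = nx/600: 1, 0.53, 0.21, 0.07, 0.01, 0
q_2 = (l_2 − l_3) / l_2 = (0.21 − 0.07) / 0.21
     = 0.14 / 0.21 = 0.666667… → 0.667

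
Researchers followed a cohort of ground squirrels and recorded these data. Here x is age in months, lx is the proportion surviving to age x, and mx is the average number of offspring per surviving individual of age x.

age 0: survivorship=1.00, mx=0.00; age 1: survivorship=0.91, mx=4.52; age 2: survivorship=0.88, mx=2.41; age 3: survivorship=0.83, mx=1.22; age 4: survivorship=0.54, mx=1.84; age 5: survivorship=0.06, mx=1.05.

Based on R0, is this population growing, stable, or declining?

R0 = Σ lx·mx = 0 + 4.1132 + 2.1208 + 1.0126 + 0.9936 + 0.063 = 8.3032
R0 > 1, so the population is growing.

growing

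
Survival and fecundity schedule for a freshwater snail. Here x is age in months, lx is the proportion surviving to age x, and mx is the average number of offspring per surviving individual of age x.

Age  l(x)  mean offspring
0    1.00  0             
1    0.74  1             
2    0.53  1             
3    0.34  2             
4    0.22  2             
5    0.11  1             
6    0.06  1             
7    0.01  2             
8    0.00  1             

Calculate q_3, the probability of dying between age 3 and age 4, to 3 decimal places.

0.353

q_3 = (l_3 − l_4) / l_3 = (0.34 − 0.22) / 0.34
     = 0.12 / 0.34 = 0.352941… → 0.353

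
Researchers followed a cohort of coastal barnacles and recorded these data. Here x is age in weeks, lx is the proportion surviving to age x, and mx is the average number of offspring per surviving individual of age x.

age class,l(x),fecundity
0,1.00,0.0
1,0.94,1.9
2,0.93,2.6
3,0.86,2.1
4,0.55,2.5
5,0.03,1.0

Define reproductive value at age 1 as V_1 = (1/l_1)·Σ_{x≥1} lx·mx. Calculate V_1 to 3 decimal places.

lx·mx for x ≥ 1: 1.786, 2.418, 1.806, 1.375, 0.03 → sum = 7.415
V_1 = 7.415 / l_1 = 7.415 / 0.94 = 7.888298… → 7.888

7.888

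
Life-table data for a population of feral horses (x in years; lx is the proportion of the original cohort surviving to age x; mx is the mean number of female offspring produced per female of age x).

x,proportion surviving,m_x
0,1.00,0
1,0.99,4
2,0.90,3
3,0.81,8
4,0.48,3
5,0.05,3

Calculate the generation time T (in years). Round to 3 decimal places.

2.397

lx·mx: 0, 3.96, 2.7, 6.48, 1.44, 0.15 → R0 = 14.73
x·lx·mx: 0, 3.96, 5.4, 19.44, 5.76, 0.75 → Σ = 35.31
T = 35.31 / 14.73 = 2.397149… → 2.397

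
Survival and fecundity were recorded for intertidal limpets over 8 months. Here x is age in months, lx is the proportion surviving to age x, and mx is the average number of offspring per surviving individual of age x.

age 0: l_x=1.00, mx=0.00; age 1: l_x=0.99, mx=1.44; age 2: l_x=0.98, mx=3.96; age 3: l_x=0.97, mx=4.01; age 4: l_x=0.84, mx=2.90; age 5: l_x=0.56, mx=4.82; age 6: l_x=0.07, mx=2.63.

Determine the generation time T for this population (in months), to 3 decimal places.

3.114

lx·mx: 0, 1.4256, 3.8808, 3.8897, 2.436, 2.6992, 0.1841 → R0 = 14.5154
x·lx·mx: 0, 1.4256, 7.7616, 11.6691, 9.744, 13.496, 1.1046 → Σ = 45.2009
T = 45.2009 / 14.5154 = 3.113996… → 3.114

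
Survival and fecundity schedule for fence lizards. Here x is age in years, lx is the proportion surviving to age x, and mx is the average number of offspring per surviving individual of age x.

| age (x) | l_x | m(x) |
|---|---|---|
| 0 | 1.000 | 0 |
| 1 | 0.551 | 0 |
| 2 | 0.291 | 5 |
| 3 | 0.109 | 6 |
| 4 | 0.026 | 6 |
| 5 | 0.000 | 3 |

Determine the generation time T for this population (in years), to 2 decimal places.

lx·mx: 0, 0, 1.455, 0.654, 0.156, 0 → R0 = 2.265
x·lx·mx: 0, 0, 2.91, 1.962, 0.624, 0 → Σ = 5.496
T = 5.496 / 2.265 = 2.42649… → 2.43

2.43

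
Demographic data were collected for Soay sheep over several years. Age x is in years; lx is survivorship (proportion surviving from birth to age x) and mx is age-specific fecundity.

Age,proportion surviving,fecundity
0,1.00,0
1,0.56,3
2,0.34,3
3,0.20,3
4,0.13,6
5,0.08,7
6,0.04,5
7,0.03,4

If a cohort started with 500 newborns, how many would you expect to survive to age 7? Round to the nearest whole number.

15

Expected survivors = N0 · l_7 = 500 × 0.03 = 15 → 15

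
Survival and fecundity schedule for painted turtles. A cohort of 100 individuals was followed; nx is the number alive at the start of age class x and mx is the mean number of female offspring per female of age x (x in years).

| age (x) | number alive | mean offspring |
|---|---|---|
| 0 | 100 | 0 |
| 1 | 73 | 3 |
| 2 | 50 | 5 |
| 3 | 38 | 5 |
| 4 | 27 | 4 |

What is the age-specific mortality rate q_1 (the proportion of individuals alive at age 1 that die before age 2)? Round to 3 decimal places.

0.315

lx = nx/n0 = nx/100: 1, 0.73, 0.5, 0.38, 0.27
q_1 = (l_1 − l_2) / l_1 = (0.73 − 0.5) / 0.73
     = 0.23 / 0.73 = 0.315068… → 0.315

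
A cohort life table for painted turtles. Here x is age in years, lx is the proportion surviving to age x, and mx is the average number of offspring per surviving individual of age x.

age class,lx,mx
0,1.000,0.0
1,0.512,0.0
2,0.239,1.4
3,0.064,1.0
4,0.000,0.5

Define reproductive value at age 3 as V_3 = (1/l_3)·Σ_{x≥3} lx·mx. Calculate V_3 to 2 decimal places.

1.00

lx·mx for x ≥ 3: 0.064, 0 → sum = 0.064
V_3 = 0.064 / l_3 = 0.064 / 0.064 = 1 → 1.00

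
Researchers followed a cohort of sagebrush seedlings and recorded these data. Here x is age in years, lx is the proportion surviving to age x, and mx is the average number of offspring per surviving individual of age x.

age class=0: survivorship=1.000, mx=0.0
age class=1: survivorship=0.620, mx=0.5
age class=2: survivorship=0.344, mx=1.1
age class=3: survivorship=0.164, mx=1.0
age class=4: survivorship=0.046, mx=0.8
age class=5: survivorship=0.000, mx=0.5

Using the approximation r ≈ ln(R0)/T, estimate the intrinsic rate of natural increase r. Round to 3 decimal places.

R0 = Σ lx·mx = 0 + 0.31 + 0.3784 + 0.164 + 0.0368 + 0 = 0.8892
Σ x·lx·mx = 1.706; T = 1.706/0.8892 = 1.91858…
r ≈ ln(R0)/T = ln(0.8892)/1.91858… = -0.06121… → -0.061

-0.061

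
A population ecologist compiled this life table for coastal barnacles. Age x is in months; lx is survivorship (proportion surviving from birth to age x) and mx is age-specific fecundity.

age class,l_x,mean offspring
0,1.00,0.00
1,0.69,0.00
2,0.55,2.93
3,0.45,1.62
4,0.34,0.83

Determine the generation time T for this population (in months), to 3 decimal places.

2.493

lx·mx: 0, 0, 1.6115, 0.729, 0.2822 → R0 = 2.6227
x·lx·mx: 0, 0, 3.223, 2.187, 1.1288 → Σ = 6.5388
T = 6.5388 / 2.6227 = 2.493156… → 2.493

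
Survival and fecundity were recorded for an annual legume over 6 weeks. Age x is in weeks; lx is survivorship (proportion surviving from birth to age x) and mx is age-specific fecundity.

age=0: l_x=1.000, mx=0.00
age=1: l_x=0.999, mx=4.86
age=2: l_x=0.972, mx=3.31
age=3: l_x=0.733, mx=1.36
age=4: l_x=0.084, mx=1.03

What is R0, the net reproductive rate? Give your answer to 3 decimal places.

9.156

lx·mx by age: 0, 4.85514, 3.21732, 0.99688, 0.08652
R0 = Σ lx·mx = 9.15586 → 9.156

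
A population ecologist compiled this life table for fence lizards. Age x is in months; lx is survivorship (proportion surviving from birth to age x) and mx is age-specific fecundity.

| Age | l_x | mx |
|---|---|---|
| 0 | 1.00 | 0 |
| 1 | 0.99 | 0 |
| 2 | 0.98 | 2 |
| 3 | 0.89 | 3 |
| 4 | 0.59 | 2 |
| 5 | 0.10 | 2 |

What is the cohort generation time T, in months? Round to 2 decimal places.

lx·mx: 0, 0, 1.96, 2.67, 1.18, 0.2 → R0 = 6.01
x·lx·mx: 0, 0, 3.92, 8.01, 4.72, 1 → Σ = 17.65
T = 17.65 / 6.01 = 2.936772… → 2.94

2.94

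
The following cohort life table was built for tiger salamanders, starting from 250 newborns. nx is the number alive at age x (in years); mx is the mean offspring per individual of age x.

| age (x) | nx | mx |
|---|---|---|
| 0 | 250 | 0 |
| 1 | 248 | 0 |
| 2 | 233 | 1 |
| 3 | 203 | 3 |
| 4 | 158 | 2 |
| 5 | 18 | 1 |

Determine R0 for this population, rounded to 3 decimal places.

lx = nx/n0 = nx/250: 1, 0.992, 0.932, 0.812, 0.632, 0.072
lx·mx by age: 0, 0, 0.932, 2.436, 1.264, 0.072
R0 = Σ lx·mx = 4.704 → 4.704

4.704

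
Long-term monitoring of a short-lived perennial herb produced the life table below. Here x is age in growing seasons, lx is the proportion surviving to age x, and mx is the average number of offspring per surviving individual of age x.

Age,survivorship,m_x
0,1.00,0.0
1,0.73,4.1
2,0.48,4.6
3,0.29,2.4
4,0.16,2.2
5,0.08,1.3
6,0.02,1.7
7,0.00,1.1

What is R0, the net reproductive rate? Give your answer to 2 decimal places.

lx·mx by age: 0, 2.993, 2.208, 0.696, 0.352, 0.104, 0.034, 0
R0 = Σ lx·mx = 6.387 → 6.39

6.39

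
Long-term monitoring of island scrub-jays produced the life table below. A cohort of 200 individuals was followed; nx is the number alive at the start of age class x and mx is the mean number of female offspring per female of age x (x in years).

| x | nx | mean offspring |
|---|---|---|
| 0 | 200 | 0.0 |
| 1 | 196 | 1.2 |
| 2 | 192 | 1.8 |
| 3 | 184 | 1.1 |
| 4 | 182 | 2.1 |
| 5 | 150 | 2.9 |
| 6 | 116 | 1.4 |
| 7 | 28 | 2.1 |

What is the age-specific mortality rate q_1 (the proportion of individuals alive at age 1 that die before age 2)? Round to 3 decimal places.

lx = nx/n0 = nx/200: 1, 0.98, 0.96, 0.92, 0.91, 0.75, 0.58, 0.14
q_1 = (l_1 − l_2) / l_1 = (0.98 − 0.96) / 0.98
     = 0.02 / 0.98 = 0.020408… → 0.020

0.020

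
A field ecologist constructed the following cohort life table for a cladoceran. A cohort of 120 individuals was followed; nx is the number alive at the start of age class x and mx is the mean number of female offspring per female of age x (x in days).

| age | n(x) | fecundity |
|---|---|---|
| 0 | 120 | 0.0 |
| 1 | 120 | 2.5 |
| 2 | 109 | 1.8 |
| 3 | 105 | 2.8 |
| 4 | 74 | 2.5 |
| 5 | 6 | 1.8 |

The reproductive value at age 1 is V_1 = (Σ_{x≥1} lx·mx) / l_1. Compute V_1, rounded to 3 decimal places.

lx = nx/n0 = nx/120: 1, 1, 0.90833…, 0.875, 0.61667…, 0.05
lx·mx for x ≥ 1: 2.5, 1.635…, 2.45, 1.541667…, 0.09 → sum = 8.216667…
V_1 = 8.216667… / l_1 = 8.216667… / 1 = 8.216667… → 8.217

8.217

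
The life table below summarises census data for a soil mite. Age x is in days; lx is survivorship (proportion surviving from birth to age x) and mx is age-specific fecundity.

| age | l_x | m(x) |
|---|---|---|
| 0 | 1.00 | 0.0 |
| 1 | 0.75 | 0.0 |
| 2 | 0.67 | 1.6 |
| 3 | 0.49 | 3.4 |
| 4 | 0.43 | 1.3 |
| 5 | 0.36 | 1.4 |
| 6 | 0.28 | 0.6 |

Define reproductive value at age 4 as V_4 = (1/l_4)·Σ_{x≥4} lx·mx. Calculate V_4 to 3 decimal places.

lx·mx for x ≥ 4: 0.559, 0.504, 0.168 → sum = 1.231
V_4 = 1.231 / l_4 = 1.231 / 0.43 = 2.862791… → 2.863

2.863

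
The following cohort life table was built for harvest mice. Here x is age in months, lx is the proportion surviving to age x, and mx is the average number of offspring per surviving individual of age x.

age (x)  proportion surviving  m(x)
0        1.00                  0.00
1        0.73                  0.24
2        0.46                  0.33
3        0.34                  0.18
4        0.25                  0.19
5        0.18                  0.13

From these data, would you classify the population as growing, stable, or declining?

declining

R0 = Σ lx·mx = 0 + 0.1752 + 0.1518 + 0.0612 + 0.0475 + 0.0234 = 0.4591
R0 < 1, so the population is declining.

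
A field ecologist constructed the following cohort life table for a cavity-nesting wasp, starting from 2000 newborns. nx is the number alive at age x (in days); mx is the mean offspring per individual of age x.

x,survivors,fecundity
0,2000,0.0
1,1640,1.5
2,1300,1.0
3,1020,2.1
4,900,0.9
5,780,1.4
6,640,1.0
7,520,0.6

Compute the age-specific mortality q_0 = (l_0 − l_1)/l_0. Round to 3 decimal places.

lx = nx/n0 = nx/2000: 1, 0.82, 0.65, 0.51, 0.45, 0.39, 0.32, 0.26
q_0 = (l_0 − l_1) / l_0 = (1 − 0.82) / 1
     = 0.18 / 1 = 0.18 → 0.180

0.180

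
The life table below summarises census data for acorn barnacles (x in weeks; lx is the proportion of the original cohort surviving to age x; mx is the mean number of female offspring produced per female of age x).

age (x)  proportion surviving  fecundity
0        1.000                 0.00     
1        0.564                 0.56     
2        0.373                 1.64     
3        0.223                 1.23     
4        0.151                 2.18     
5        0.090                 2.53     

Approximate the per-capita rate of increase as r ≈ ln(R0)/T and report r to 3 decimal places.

0.206

R0 = Σ lx·mx = 0 + 0.31584 + 0.61172 + 0.27429 + 0.32918 + 0.2277 = 1.75873
Σ x·lx·mx = 4.81737; T = 4.81737/1.75873 = 2.73912…
r ≈ ln(R0)/T = ln(1.75873)/2.73912… = 0.20612… → 0.206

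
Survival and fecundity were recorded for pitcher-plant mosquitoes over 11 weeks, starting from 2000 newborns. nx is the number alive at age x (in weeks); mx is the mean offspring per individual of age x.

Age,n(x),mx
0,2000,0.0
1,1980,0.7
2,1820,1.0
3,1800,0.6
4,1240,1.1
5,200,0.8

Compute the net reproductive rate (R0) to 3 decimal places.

lx = nx/n0 = nx/2000: 1, 0.99, 0.91, 0.9, 0.62, 0.1
lx·mx by age: 0, 0.693, 0.91, 0.54, 0.682, 0.08
R0 = Σ lx·mx = 2.905 → 2.905

2.905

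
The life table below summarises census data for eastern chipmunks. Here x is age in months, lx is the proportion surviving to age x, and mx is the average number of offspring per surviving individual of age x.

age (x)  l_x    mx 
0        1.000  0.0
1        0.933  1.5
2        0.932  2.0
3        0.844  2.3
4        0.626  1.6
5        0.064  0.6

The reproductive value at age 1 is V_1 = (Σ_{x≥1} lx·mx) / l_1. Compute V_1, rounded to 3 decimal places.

lx·mx for x ≥ 1: 1.3995, 1.864, 1.9412, 1.0016, 0.0384 → sum = 6.2447
V_1 = 6.2447 / l_1 = 6.2447 / 0.933 = 6.69314… → 6.693

6.693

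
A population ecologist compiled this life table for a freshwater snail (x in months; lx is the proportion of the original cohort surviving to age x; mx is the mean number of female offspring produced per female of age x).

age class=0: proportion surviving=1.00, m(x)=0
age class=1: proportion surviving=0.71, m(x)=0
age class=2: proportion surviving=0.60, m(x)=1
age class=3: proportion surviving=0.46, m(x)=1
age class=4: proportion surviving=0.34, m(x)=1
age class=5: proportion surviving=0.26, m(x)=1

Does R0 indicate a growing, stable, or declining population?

R0 = Σ lx·mx = 0 + 0 + 0.6 + 0.46 + 0.34 + 0.26 = 1.66
R0 > 1, so the population is growing.

growing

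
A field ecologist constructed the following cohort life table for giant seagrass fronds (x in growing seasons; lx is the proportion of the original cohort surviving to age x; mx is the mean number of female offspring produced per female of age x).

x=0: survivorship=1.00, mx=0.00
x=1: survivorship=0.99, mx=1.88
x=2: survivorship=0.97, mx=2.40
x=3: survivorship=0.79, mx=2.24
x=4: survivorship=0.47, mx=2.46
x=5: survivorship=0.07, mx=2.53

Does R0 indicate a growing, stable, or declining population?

growing

R0 = Σ lx·mx = 0 + 1.8612 + 2.328 + 1.7696 + 1.1562 + 0.1771 = 7.2921
R0 > 1, so the population is growing.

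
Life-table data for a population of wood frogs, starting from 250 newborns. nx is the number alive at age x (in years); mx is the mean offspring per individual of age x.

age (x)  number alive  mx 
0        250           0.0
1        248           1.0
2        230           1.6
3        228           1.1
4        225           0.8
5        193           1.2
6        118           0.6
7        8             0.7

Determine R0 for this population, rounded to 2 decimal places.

lx = nx/n0 = nx/250: 1, 0.992, 0.92, 0.912, 0.9, 0.772, 0.472, 0.032
lx·mx by age: 0, 0.992, 1.472, 1.0032, 0.72, 0.9264, 0.2832, 0.0224
R0 = Σ lx·mx = 5.4192 → 5.42

5.42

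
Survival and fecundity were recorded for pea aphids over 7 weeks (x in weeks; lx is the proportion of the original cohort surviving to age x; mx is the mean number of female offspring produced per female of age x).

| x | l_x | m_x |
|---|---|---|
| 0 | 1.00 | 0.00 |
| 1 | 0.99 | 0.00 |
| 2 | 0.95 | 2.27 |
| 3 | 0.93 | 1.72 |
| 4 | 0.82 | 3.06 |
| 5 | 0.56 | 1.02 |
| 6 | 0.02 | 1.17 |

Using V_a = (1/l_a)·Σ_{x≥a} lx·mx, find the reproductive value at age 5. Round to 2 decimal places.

lx·mx for x ≥ 5: 0.5712, 0.0234 → sum = 0.5946
V_5 = 0.5946 / l_5 = 0.5946 / 0.56 = 1.061786… → 1.06

1.06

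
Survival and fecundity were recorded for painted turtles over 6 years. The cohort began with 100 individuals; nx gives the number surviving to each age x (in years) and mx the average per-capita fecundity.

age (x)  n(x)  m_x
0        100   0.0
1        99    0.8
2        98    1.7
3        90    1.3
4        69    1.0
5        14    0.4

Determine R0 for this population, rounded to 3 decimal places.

lx = nx/n0 = nx/100: 1, 0.99, 0.98, 0.9, 0.69, 0.14
lx·mx by age: 0, 0.792, 1.666, 1.17, 0.69, 0.056
R0 = Σ lx·mx = 4.374 → 4.374

4.374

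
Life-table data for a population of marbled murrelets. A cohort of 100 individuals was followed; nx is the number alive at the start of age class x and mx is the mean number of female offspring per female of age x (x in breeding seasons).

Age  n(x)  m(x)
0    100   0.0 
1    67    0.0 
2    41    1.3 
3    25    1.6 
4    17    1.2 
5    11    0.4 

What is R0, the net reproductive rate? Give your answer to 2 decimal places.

1.18

lx = nx/n0 = nx/100: 1, 0.67, 0.41, 0.25, 0.17, 0.11
lx·mx by age: 0, 0, 0.533, 0.4, 0.204, 0.044
R0 = Σ lx·mx = 1.181 → 1.18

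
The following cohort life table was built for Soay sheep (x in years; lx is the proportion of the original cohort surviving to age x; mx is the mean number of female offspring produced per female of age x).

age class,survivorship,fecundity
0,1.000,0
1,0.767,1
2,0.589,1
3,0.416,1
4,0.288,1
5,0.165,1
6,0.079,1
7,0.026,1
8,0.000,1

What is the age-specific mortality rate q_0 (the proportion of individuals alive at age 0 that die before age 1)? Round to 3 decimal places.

q_0 = (l_0 − l_1) / l_0 = (1 − 0.767) / 1
     = 0.233 / 1 = 0.233 → 0.233

0.233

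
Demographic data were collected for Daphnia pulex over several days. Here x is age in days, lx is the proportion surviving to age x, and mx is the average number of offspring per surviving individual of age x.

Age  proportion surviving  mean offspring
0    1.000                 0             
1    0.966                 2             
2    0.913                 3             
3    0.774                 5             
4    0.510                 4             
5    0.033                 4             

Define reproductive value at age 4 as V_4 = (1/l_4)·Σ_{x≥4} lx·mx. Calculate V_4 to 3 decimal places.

4.259

lx·mx for x ≥ 4: 2.04, 0.132 → sum = 2.172
V_4 = 2.172 / l_4 = 2.172 / 0.51 = 4.258824… → 4.259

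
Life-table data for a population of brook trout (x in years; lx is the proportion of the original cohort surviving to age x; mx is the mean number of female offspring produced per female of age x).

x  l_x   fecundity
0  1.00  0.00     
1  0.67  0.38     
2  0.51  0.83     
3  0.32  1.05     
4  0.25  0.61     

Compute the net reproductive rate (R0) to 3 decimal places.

lx·mx by age: 0, 0.2546, 0.4233, 0.336, 0.1525
R0 = Σ lx·mx = 1.1664 → 1.166

1.166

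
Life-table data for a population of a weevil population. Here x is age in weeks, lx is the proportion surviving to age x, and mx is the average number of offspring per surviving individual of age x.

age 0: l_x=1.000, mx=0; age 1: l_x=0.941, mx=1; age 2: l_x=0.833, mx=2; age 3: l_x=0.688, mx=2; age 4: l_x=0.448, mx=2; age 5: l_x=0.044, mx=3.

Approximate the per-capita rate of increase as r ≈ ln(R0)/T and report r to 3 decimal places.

0.639

R0 = Σ lx·mx = 0 + 0.941 + 1.666 + 1.376 + 0.896 + 0.132 = 5.011
Σ x·lx·mx = 12.645; T = 12.645/5.011 = 2.52345…
r ≈ ln(R0)/T = ln(5.011)/2.52345… = 0.63866… → 0.639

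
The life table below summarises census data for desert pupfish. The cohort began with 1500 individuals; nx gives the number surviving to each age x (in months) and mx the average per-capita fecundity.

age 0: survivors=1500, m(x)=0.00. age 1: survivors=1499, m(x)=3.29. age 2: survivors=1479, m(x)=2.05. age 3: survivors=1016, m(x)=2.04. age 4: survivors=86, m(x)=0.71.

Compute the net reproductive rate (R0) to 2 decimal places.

6.73

lx = nx/n0 = nx/1500: 1, 0.99933…, 0.986, 0.67733…, 0.05733…
lx·mx by age: 0, 3.287807…, 2.0213, 1.38176…, 0.040707…
R0 = Σ lx·mx = 6.731573… → 6.73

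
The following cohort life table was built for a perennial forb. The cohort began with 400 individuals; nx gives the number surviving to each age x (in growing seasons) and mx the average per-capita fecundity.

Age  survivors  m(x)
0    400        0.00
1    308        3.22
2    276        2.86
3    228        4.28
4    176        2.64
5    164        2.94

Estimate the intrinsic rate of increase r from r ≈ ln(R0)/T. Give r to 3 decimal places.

0.844

lx = nx/n0 = nx/400: 1, 0.77, 0.69, 0.57, 0.44, 0.41
R0 = Σ lx·mx = 0 + 2.4794 + 1.9734 + 2.4396 + 1.1616 + 1.2054 = 9.2594
Σ x·lx·mx = 24.4184; T = 24.4184/9.2594 = 2.63715…
r ≈ ln(R0)/T = ln(9.2594)/2.63715… = 0.84396… → 0.844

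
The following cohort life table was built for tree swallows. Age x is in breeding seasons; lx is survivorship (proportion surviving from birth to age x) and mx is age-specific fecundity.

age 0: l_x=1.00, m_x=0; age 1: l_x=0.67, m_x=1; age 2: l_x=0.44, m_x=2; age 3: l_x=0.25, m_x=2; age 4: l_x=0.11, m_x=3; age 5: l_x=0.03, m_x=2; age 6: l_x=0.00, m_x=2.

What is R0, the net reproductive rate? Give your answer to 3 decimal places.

2.440

lx·mx by age: 0, 0.67, 0.88, 0.5, 0.33, 0.06, 0
R0 = Σ lx·mx = 2.44 → 2.440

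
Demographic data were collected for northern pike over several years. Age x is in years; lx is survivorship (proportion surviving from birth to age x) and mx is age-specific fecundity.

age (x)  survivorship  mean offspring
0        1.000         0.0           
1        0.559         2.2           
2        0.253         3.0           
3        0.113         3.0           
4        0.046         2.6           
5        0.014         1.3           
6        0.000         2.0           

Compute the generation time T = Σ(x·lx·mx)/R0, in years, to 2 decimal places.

1.76

lx·mx: 0, 1.2298, 0.759, 0.339, 0.1196, 0.0182, 0 → R0 = 2.4656
x·lx·mx: 0, 1.2298, 1.518, 1.017, 0.4784, 0.091, 0 → Σ = 4.3342
T = 4.3342 / 2.4656 = 1.757868… → 1.76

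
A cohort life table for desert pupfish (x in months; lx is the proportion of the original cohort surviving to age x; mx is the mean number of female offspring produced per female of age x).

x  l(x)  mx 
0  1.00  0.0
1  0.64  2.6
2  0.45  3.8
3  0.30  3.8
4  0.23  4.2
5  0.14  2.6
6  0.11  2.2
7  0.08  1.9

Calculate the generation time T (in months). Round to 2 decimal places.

2.68

lx·mx: 0, 1.664, 1.71, 1.14, 0.966, 0.364, 0.242, 0.152 → R0 = 6.238
x·lx·mx: 0, 1.664, 3.42, 3.42, 3.864, 1.82, 1.452, 1.064 → Σ = 16.704
T = 16.704 / 6.238 = 2.677781… → 2.68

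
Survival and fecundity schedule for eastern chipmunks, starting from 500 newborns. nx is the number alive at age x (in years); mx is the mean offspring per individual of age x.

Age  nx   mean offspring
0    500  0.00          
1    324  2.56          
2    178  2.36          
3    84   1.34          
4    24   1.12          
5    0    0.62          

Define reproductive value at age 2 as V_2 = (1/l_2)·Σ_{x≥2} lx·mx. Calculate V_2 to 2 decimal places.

3.14

lx = nx/n0 = nx/500: 1, 0.648, 0.356, 0.168, 0.048, 0
lx·mx for x ≥ 2: 0.84016, 0.22512, 0.05376, 0 → sum = 1.11904
V_2 = 1.11904 / l_2 = 1.11904 / 0.356 = 3.143371… → 3.14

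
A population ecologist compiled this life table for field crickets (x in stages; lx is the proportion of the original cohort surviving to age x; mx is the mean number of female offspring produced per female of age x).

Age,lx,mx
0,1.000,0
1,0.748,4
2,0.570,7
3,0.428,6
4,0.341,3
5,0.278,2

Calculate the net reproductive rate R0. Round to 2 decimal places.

lx·mx by age: 0, 2.992, 3.99, 2.568, 1.023, 0.556
R0 = Σ lx·mx = 11.129 → 11.13

11.13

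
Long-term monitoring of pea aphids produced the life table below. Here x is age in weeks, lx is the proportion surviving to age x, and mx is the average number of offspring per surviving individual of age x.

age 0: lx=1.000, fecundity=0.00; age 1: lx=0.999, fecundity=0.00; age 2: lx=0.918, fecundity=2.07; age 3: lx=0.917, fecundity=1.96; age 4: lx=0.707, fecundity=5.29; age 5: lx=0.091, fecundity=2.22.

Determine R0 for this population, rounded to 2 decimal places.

7.64

lx·mx by age: 0, 0, 1.90026, 1.79732, 3.74003, 0.20202
R0 = Σ lx·mx = 7.63963 → 7.64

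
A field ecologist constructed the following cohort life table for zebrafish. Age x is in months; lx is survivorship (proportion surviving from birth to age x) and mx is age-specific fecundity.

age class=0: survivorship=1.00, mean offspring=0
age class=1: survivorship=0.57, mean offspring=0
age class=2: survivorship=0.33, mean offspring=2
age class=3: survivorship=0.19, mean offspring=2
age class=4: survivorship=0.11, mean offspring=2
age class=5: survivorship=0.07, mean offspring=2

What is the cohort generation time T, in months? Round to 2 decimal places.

lx·mx: 0, 0, 0.66, 0.38, 0.22, 0.14 → R0 = 1.4
x·lx·mx: 0, 0, 1.32, 1.14, 0.88, 0.7 → Σ = 4.04
T = 4.04 / 1.4 = 2.885714… → 2.89

2.89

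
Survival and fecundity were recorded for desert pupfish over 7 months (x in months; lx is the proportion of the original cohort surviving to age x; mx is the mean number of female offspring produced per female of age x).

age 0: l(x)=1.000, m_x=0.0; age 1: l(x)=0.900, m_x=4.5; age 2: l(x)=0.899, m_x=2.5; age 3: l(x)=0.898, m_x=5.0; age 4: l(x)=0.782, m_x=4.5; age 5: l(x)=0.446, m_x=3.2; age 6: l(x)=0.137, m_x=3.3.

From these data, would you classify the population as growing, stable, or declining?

R0 = Σ lx·mx = 0 + 4.05 + 2.2475 + 4.49 + 3.519 + 1.4272 + 0.4521 = 16.1858
R0 > 1, so the population is growing.

growing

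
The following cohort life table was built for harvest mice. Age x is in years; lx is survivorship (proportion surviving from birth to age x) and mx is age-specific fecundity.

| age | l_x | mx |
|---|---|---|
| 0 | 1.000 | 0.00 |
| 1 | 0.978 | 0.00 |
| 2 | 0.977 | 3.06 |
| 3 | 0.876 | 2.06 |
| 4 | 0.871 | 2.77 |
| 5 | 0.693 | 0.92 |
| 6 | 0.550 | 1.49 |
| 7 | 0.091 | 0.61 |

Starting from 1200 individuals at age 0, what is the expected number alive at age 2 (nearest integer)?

Expected survivors = N0 · l_2 = 1200 × 0.977 = 1172.4 → 1172

1172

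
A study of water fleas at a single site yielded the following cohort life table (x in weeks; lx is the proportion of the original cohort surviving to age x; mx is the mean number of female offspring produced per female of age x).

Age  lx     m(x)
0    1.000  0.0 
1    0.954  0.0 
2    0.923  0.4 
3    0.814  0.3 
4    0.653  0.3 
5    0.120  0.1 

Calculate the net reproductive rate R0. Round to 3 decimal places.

lx·mx by age: 0, 0, 0.3692, 0.2442, 0.1959, 0.012
R0 = Σ lx·mx = 0.8213 → 0.821

0.821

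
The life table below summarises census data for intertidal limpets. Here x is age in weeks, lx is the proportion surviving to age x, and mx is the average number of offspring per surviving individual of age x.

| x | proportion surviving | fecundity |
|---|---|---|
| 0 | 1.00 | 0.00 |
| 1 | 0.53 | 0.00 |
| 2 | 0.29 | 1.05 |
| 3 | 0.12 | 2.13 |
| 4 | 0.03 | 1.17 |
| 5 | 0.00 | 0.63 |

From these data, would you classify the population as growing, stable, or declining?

R0 = Σ lx·mx = 0 + 0 + 0.3045 + 0.2556 + 0.0351 + 0 = 0.5952
R0 < 1, so the population is declining.

declining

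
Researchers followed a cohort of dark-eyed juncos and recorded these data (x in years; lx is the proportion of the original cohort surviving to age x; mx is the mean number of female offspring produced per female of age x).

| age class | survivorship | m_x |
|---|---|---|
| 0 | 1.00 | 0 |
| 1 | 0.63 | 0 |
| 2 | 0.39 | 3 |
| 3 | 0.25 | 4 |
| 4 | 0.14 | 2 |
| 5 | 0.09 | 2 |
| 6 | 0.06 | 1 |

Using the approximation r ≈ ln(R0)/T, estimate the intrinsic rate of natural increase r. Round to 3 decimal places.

0.345

R0 = Σ lx·mx = 0 + 0 + 1.17 + 1 + 0.28 + 0.18 + 0.06 = 2.69
Σ x·lx·mx = 7.72; T = 7.72/2.69 = 2.86989…
r ≈ ln(R0)/T = ln(2.69)/2.86989… = 0.3448… → 0.345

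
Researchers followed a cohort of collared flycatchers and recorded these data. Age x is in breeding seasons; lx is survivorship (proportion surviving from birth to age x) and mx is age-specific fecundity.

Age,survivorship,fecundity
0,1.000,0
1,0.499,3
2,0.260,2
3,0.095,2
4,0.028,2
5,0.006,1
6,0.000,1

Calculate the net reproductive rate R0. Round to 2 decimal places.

2.27

lx·mx by age: 0, 1.497, 0.52, 0.19, 0.056, 0.006, 0
R0 = Σ lx·mx = 2.269 → 2.27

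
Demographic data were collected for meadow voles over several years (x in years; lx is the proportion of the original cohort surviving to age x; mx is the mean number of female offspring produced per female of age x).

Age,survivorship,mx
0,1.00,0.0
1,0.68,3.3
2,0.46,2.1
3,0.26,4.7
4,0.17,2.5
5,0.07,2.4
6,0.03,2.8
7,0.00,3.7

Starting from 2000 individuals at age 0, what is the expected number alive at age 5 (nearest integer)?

Expected survivors = N0 · l_5 = 2000 × 0.07 = 140 → 140

140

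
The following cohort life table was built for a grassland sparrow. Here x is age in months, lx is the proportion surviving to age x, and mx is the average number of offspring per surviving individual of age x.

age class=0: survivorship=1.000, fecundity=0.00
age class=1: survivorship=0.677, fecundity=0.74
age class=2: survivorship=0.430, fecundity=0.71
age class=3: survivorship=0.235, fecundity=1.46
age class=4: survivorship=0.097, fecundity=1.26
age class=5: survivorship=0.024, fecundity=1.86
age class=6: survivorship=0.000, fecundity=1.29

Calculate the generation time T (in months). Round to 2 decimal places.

lx·mx: 0, 0.50098, 0.3053, 0.3431, 0.12222, 0.04464, 0 → R0 = 1.31624
x·lx·mx: 0, 0.50098, 0.6106, 1.0293, 0.48888, 0.2232, 0 → Σ = 2.85296
T = 2.85296 / 1.31624 = 2.167507… → 2.17

2.17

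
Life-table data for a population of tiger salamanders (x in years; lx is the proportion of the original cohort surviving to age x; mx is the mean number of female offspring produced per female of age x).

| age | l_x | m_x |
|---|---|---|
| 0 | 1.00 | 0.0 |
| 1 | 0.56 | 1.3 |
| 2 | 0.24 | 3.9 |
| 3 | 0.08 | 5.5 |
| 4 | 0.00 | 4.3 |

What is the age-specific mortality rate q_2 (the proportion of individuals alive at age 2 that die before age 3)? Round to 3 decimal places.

q_2 = (l_2 − l_3) / l_2 = (0.24 − 0.08) / 0.24
     = 0.16 / 0.24 = 0.666667… → 0.667

0.667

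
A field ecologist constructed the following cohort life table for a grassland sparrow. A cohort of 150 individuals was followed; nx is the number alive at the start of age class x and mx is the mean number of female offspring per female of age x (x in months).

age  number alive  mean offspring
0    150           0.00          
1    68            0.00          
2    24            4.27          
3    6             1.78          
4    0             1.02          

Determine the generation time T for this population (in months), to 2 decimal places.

lx = nx/n0 = nx/150: 1, 0.45333…, 0.16, 0.04, 0
lx·mx: 0, 0, 0.6832, 0.0712, 0 → R0 = 0.7544…
x·lx·mx: 0, 0, 1.3664, 0.2136, 0 → Σ = 1.58…
T = 1.58… / 0.7544… = 2.09438… → 2.09

2.09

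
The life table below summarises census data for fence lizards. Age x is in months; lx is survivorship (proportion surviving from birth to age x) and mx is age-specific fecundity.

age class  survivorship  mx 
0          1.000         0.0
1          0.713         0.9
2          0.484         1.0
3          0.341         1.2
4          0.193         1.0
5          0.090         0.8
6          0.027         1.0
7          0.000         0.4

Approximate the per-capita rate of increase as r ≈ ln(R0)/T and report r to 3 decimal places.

R0 = Σ lx·mx = 0 + 0.6417 + 0.484 + 0.4092 + 0.193 + 0.072 + 0.027 + 0 = 1.8269
Σ x·lx·mx = 4.1313; T = 4.1313/1.8269 = 2.26137…
r ≈ ln(R0)/T = ln(1.8269)/2.26137… = 0.26648… → 0.266

0.266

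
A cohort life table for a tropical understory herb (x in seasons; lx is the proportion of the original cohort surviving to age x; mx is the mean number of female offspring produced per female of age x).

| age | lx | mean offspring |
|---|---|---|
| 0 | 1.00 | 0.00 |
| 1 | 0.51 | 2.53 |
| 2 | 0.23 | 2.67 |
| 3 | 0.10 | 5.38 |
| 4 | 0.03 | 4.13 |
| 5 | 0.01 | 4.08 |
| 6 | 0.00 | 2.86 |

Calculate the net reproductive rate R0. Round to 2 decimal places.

lx·mx by age: 0, 1.2903, 0.6141, 0.538, 0.1239, 0.0408, 0
R0 = Σ lx·mx = 2.6071 → 2.61

2.61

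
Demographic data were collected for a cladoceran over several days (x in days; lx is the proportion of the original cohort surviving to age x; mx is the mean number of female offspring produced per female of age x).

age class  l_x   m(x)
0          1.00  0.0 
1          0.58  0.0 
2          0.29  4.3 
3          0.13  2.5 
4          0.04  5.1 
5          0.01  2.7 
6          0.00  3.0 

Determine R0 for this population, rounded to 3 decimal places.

lx·mx by age: 0, 0, 1.247, 0.325, 0.204, 0.027, 0
R0 = Σ lx·mx = 1.803 → 1.803

1.803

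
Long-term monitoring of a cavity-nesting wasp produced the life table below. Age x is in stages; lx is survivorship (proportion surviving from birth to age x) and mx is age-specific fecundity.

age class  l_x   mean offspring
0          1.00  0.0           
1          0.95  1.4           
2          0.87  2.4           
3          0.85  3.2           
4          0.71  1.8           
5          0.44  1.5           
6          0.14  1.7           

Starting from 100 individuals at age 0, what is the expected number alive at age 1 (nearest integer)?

Expected survivors = N0 · l_1 = 100 × 0.95 = 95 → 95

95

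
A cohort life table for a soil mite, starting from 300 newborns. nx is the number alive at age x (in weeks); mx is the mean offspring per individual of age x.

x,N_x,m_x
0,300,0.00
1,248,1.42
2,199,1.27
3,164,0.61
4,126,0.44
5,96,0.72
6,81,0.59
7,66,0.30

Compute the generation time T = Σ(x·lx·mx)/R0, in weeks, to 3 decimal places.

2.397

lx = nx/n0 = nx/300: 1, 0.82667…, 0.66333…, 0.54667…, 0.42, 0.32, 0.27, 0.22
lx·mx: 0, 1.173867…, 0.842433…, 0.333467…, 0.1848, 0.2304, 0.1593, 0.066 → R0 = 2.990267…
x·lx·mx: 0, 1.173867…, 1.684867…, 1.0004…, 0.7392, 1.152, 0.9558, 0.462 → Σ = 7.168133…
T = 7.168133… / 2.990267… = 2.397155… → 2.397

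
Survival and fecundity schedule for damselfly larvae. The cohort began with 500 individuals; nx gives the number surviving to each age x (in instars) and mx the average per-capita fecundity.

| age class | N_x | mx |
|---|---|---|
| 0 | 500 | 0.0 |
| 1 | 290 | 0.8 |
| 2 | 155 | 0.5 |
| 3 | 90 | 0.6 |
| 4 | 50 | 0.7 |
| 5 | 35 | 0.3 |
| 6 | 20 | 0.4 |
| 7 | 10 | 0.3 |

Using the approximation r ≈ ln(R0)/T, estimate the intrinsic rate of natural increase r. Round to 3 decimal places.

-0.090

lx = nx/n0 = nx/500: 1, 0.58, 0.31, 0.18, 0.1, 0.07, 0.04, 0.02
R0 = Σ lx·mx = 0 + 0.464 + 0.155 + 0.108 + 0.07 + 0.021 + 0.016 + 0.006 = 0.84
Σ x·lx·mx = 1.621; T = 1.621/0.84 = 1.92976…
r ≈ ln(R0)/T = ln(0.84)/1.92976… = -0.09035… → -0.090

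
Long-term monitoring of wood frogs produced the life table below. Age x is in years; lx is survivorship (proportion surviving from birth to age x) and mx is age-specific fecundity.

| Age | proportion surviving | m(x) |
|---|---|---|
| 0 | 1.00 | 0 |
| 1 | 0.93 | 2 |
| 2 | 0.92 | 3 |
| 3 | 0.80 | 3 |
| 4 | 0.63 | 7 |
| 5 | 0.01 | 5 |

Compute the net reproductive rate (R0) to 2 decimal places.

lx·mx by age: 0, 1.86, 2.76, 2.4, 4.41, 0.05
R0 = Σ lx·mx = 11.48 → 11.48

11.48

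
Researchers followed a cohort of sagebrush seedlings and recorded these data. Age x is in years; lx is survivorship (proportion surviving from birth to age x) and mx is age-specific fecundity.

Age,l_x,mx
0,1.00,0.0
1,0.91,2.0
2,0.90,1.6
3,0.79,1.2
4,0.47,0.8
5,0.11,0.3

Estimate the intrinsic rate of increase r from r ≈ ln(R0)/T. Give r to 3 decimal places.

R0 = Σ lx·mx = 0 + 1.82 + 1.44 + 0.948 + 0.376 + 0.033 = 4.617
Σ x·lx·mx = 9.213; T = 9.213/4.617 = 1.99545…
r ≈ ln(R0)/T = ln(4.617)/1.99545… = 0.76662… → 0.767

0.767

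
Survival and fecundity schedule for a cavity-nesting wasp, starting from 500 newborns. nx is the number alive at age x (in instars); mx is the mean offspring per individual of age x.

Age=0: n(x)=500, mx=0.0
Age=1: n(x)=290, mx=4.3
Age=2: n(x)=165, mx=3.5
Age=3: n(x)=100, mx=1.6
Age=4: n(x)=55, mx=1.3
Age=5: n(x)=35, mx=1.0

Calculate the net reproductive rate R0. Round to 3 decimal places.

4.182

lx = nx/n0 = nx/500: 1, 0.58, 0.33, 0.2, 0.11, 0.07
lx·mx by age: 0, 2.494, 1.155, 0.32, 0.143, 0.07
R0 = Σ lx·mx = 4.182 → 4.182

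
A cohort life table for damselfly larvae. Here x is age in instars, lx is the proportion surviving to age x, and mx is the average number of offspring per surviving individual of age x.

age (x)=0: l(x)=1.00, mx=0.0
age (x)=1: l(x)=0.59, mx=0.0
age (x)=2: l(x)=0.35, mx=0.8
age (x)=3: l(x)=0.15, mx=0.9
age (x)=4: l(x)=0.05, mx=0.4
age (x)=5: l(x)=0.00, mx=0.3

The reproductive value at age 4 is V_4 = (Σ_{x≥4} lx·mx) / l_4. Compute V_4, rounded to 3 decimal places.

lx·mx for x ≥ 4: 0.02, 0 → sum = 0.02
V_4 = 0.02 / l_4 = 0.02 / 0.05 = 0.4 → 0.400

0.400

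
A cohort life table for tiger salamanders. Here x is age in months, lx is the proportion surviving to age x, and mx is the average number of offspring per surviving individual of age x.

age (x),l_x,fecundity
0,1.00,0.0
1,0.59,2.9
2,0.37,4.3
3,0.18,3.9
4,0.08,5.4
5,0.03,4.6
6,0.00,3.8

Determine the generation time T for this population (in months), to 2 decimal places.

lx·mx: 0, 1.711, 1.591, 0.702, 0.432, 0.138, 0 → R0 = 4.574
x·lx·mx: 0, 1.711, 3.182, 2.106, 1.728, 0.69, 0 → Σ = 9.417
T = 9.417 / 4.574 = 2.058811… → 2.06

2.06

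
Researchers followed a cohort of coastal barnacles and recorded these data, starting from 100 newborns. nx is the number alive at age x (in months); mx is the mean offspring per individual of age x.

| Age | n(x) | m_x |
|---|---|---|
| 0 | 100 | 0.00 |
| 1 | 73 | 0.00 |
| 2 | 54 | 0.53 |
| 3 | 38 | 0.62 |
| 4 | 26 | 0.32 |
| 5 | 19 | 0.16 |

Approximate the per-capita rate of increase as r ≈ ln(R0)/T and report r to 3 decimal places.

-0.163

lx = nx/n0 = nx/100: 1, 0.73, 0.54, 0.38, 0.26, 0.19
R0 = Σ lx·mx = 0 + 0 + 0.2862 + 0.2356 + 0.0832 + 0.0304 = 0.6354
Σ x·lx·mx = 1.764; T = 1.764/0.6354 = 2.7762…
r ≈ ln(R0)/T = ln(0.6354)/2.7762… = -0.16335… → -0.163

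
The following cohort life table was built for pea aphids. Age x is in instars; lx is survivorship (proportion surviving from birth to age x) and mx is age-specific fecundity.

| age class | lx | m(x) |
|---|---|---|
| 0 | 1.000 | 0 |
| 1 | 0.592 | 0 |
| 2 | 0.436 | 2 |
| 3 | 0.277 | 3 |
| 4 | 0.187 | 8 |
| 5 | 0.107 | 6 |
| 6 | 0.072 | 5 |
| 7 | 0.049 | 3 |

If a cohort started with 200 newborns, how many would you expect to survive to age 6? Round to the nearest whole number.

Expected survivors = N0 · l_6 = 200 × 0.072 = 14.4 → 14

14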